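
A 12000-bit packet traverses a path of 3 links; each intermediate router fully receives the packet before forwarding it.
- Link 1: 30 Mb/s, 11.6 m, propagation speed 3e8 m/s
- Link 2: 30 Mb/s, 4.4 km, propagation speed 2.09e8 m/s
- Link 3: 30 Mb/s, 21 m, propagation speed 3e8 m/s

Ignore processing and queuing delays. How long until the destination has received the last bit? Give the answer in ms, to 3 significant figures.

Transmission delay per hop = L/R = 12000/30000000 = 0.4 ms; 3 hops → 1.2 ms.
Propagation delays (d/s per hop): 3.86667e-05, 0.0210526, 7e-05 ms; sum = 0.0211613 ms.
End-to-end = 1.22 ms.

1.22 ms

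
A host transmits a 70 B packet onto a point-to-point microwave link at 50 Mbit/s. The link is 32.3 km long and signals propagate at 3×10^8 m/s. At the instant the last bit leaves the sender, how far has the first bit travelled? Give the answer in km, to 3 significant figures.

t_tx = L/R = 560/50000000 = 1.12e-05 s.
Distance = s × t_tx = 300000000 × 1.12e-05 = 3.36 km.

3.36 km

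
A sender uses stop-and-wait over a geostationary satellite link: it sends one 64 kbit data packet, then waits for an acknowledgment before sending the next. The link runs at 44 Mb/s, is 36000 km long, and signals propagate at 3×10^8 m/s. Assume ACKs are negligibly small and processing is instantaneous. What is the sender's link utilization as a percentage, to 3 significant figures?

0.602 %

t_tx = L/R = 64000/44000000 = 0.00145455 s.
t_prop = 36000000/300000000 = 0.12 s; RTT = 0.24 s.
Cycle = t_tx + RTT = 0.241455 s.
Utilization = t_tx / cycle = 0.00145455/0.241455 = 0.602 %.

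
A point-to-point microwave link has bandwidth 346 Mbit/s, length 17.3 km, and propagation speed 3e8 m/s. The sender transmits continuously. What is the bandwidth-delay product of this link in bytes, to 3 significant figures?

Propagation delay = 17300 / 300000000 = 5.76667e-05 s.
BDP = R × t_prop = 346000000 × 5.76667e-05 = 19952.7 bits.
In bytes: 19952.7/8 = 2490 bytes.

2490 bytes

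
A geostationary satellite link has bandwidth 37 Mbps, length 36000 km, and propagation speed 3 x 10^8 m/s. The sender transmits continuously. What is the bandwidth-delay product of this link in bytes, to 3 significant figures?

555000 bytes

Propagation delay = 36000000 / 300000000 = 0.12 s.
BDP = R × t_prop = 37000000 × 0.12 = 4440000 bits.
In bytes: 4440000/8 = 555000 bytes.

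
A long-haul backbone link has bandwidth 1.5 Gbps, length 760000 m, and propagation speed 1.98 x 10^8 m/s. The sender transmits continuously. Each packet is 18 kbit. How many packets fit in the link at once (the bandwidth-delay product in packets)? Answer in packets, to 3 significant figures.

Propagation delay = 760000 / 198000000 = 0.00383838 s.
BDP = R × t_prop = 1500000000 × 0.00383838 = 5757580 bits.
In packets of 18000 bits: 320 packets.

320 packets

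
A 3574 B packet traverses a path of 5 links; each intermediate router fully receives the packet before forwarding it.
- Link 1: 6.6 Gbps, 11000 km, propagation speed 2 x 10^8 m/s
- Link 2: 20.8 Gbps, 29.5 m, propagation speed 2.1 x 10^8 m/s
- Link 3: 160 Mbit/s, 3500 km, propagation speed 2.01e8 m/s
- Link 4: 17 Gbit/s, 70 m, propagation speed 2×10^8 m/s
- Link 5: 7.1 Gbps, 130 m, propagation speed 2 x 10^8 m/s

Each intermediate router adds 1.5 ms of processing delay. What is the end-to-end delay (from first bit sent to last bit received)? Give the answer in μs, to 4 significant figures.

L = 3574 × 8 = 28592 bits.
Transmission delays (L/R per hop): 4.33212, 1.37462, 178.7, 1.68188, 4.02704 μs; sum = 190.116 μs.
Propagation delays (d/s per hop): 55000, 0.140476, 17412.9, 0.35, 0.65 μs; sum = 72414.1 μs.
Processing at 4 router(s): 4 × 1.5 ms = 6000 μs.
End-to-end = 78600 μs.

78600 μs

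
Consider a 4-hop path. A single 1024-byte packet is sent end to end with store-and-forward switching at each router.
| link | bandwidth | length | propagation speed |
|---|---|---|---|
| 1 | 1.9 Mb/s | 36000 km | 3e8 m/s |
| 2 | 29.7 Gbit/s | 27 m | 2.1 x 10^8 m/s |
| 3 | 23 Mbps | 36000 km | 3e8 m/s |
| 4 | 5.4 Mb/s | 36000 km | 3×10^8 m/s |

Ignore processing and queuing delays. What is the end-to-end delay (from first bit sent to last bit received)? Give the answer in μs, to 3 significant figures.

L = 1024 × 8 = 8192 bits.
Transmission delays (L/R per hop): 4311.58, 0.275825, 356.174, 1517.04 μs; sum = 6185.07 μs.
Propagation delays (d/s per hop): 120000, 0.128571, 120000, 120000 μs; sum = 360000 μs.
End-to-end = 366000 μs.

366000 μs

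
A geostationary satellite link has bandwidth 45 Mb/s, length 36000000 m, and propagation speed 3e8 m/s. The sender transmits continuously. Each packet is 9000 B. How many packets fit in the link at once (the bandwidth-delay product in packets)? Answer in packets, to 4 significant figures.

Propagation delay = 36000000 / 300000000 = 0.12 s.
BDP = R × t_prop = 45000000 × 0.12 = 5400000 bits.
In packets of 72000 bits: 75.00 packets.

75.00 packets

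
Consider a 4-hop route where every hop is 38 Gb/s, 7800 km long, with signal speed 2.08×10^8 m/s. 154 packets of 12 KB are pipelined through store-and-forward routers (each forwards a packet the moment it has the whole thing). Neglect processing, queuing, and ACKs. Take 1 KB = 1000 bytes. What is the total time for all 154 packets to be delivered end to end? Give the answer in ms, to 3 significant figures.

Per-hop transmission t_tx = L/R = 96000/38000000000 = 0.00252632 ms.
Per-hop propagation t_prop = 7800000/208000000 = 37.5 ms.
Pipeline fill: first packet needs 4·t_tx to clear all hops; remaining 153 packets each add one t_tx.
Total = (4+154-1)·t_tx + 4·t_prop = 157·0.00252632 + 4·37.5 = 150 ms.

150 ms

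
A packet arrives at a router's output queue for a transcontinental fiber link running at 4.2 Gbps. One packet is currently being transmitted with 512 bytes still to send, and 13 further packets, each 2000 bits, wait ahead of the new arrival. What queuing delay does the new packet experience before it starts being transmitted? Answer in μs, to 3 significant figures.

Each queued packet: L/R = 2000/4200000000 = 0.47619 μs.
13 queued → 6.19048 μs.
Plus remaining 4096 bits of current packet: 0.975238 μs.
Queuing delay = 7.17 μs.

7.17 μs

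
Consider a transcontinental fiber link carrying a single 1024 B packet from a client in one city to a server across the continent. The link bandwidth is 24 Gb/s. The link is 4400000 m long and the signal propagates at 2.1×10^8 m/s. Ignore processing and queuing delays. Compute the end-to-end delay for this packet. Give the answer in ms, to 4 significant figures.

L = 1024 × 8 = 8192 bits.
Transmission delay = L/R = 8192 / 24000000000 = 0.000341333 ms.
Propagation delay = d/s = 4400000 m / 210000000 m/s = 20.9524 ms.
Total = 20.95 ms.

20.95 ms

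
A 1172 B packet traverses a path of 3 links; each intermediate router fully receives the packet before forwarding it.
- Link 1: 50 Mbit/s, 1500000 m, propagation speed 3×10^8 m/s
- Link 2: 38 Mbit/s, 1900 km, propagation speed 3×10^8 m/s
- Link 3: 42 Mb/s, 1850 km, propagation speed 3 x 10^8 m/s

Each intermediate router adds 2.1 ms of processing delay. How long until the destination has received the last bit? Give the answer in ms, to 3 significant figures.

22.4 ms

L = 1172 × 8 = 9376 bits.
Transmission delays (L/R per hop): 0.18752, 0.246737, 0.223238 ms; sum = 0.657495 ms.
Propagation delays (d/s per hop): 5, 6.33333, 6.16667 ms; sum = 17.5 ms.
Processing at 2 router(s): 2 × 2.1 ms = 4.2 ms.
End-to-end = 22.4 ms.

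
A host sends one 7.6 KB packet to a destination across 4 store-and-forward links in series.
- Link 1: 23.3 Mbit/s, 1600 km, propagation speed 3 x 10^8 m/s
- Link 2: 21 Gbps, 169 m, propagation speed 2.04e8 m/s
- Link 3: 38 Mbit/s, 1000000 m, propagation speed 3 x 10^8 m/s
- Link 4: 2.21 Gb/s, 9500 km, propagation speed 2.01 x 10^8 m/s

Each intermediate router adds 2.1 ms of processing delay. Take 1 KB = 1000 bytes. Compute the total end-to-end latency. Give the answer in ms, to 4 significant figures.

66.47 ms

L = 60800 bits.
Transmission delays (L/R per hop): 2.60944, 0.00289524, 1.6, 0.0275113 ms; sum = 4.23985 ms.
Propagation delays (d/s per hop): 5.33333, 0.000828431, 3.33333, 47.2637 ms; sum = 55.9312 ms.
Processing at 3 router(s): 3 × 2.1 ms = 6.3 ms.
End-to-end = 66.47 ms.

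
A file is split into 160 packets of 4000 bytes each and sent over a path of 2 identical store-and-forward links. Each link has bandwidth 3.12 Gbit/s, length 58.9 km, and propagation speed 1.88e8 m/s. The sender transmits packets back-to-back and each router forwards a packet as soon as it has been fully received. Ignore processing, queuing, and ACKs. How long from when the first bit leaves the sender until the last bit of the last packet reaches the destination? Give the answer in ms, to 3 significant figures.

2.28 ms

Per-hop transmission t_tx = L/R = 32000/3120000000 = 0.0102564 ms.
Per-hop propagation t_prop = 58900/188000000 = 0.313298 ms.
Pipeline fill: first packet needs 2·t_tx to clear all hops; remaining 159 packets each add one t_tx.
Total = (2+160-1)·t_tx + 2·t_prop = 161·0.0102564 + 2·0.313298 = 2.28 ms.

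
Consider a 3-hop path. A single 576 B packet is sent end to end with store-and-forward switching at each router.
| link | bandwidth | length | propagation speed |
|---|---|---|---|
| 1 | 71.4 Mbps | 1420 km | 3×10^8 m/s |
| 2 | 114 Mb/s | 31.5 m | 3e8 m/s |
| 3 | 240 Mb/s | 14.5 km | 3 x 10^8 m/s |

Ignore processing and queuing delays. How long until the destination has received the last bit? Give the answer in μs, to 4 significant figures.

L = 576 × 8 = 4608 bits.
Transmission delays (L/R per hop): 64.5378, 40.4211, 19.2 μs; sum = 124.159 μs.
Propagation delays (d/s per hop): 4733.33, 0.105, 48.3333 μs; sum = 4781.77 μs.
End-to-end = 4906 μs.

4906 μs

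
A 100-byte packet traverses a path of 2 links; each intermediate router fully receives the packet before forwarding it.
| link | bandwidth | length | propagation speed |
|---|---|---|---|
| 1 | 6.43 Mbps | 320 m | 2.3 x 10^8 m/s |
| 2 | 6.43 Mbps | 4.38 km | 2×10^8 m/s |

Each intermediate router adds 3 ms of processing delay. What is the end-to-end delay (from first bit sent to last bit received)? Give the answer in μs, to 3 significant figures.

3270 μs

L = 100 × 8 = 800 bits.
Transmission delay per hop = L/R = 800/6430000 = 124.417 μs; 2 hops → 248.834 μs.
Propagation delays (d/s per hop): 1.3913, 21.9 μs; sum = 23.2913 μs.
Processing at 1 router(s): 1 × 3 ms = 3000 μs.
End-to-end = 3270 μs.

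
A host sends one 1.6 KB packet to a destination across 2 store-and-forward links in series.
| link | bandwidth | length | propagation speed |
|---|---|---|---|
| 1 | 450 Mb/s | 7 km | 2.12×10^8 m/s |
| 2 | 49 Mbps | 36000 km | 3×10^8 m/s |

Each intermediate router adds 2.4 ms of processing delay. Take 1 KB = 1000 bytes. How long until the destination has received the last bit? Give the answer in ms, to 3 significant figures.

L = 12800 bits.
Transmission delays (L/R per hop): 0.0284444, 0.261224 ms; sum = 0.289669 ms.
Propagation delays (d/s per hop): 0.0330189, 120 ms; sum = 120.033 ms.
Processing at 1 router(s): 1 × 2.4 ms = 2.4 ms.
End-to-end = 123 ms.

123 ms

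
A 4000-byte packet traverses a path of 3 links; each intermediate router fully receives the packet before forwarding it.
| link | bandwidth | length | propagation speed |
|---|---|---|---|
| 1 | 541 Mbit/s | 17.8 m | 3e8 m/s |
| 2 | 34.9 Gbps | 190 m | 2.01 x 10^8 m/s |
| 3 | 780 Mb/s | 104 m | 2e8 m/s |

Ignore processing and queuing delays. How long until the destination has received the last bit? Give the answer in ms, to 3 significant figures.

L = 4000 × 8 = 32000 bits.
Transmission delays (L/R per hop): 0.0591497, 0.000916905, 0.0410256 ms; sum = 0.101092 ms.
Propagation delays (d/s per hop): 5.93333e-05, 0.000945274, 0.00052 ms; sum = 0.00152461 ms.
End-to-end = 0.103 ms.

0.103 ms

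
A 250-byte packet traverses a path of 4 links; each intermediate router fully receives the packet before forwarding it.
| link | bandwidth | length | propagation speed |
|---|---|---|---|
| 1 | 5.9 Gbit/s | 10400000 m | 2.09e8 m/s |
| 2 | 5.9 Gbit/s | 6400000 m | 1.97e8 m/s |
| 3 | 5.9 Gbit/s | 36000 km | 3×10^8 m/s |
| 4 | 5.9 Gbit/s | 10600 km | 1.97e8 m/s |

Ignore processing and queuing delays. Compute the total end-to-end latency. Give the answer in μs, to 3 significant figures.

256000 μs

L = 250 × 8 = 2000 bits.
Transmission delay per hop = L/R = 2000/5900000000 = 0.338983 μs; 4 hops → 1.35593 μs.
Propagation delays (d/s per hop): 49760.8, 32487.3, 120000, 53807.1 μs; sum = 256055 μs.
End-to-end = 256000 μs.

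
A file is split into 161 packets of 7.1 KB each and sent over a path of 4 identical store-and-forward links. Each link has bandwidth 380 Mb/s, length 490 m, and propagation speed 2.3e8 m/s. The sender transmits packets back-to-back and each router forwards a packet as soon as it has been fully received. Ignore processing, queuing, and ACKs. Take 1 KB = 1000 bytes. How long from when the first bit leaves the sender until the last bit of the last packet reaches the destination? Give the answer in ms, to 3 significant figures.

24.5 ms

Per-hop transmission t_tx = L/R = 56800/380000000 = 0.149474 ms.
Per-hop propagation t_prop = 490/2.3e+08 = 0.00213043 ms.
Pipeline fill: first packet needs 4·t_tx to clear all hops; remaining 160 packets each add one t_tx.
Total = (4+161-1)·t_tx + 4·t_prop = 164·0.149474 + 4·0.00213043 = 24.5 ms.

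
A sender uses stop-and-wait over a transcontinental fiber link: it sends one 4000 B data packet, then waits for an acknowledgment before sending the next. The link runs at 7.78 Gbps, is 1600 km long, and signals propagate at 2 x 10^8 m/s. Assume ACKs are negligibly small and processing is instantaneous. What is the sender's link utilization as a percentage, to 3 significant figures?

0.0257 %

t_tx = L/R = 32000/7780000000 = 4.11311e-06 s.
t_prop = 1600000/200000000 = 0.008 s; RTT = 0.016 s.
Cycle = t_tx + RTT = 0.0160041 s.
Utilization = t_tx / cycle = 4.11311e-06/0.0160041 = 0.0257 %.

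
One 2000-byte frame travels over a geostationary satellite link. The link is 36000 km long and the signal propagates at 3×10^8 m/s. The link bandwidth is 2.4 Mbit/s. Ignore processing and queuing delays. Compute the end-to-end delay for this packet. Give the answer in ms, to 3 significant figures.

L = 2000 × 8 = 16000 bits.
Transmission delay = L/R = 16000 / 2400000 = 6.66667 ms.
Propagation delay = d/s = 36000000 m / 300000000 m/s = 120 ms.
Total = 127 ms.

127 ms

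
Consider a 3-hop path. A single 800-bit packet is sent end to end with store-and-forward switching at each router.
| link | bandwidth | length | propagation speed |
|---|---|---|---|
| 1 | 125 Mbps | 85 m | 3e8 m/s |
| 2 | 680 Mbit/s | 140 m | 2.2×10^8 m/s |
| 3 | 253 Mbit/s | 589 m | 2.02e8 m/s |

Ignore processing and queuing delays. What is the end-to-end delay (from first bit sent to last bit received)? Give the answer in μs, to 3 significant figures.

Transmission delays (L/R per hop): 6.4, 1.17647, 3.16206 μs; sum = 10.7385 μs.
Propagation delays (d/s per hop): 0.283333, 0.636364, 2.91584 μs; sum = 3.83554 μs.
End-to-end = 14.6 μs.

14.6 μs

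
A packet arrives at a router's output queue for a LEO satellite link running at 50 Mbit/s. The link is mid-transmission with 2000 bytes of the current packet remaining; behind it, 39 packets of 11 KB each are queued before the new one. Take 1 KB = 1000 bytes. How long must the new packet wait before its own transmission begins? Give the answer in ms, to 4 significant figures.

Each queued packet: L/R = 88000/50000000 = 1.76 ms.
39 queued → 68.64 ms.
Plus remaining 16000 bits of current packet: 0.32 ms.
Queuing delay = 68.96 ms.

68.96 ms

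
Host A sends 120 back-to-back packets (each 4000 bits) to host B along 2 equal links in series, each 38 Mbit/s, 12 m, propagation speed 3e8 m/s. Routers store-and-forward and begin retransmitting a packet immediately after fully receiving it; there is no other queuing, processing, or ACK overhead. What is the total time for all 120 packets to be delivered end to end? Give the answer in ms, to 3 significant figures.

Per-hop transmission t_tx = L/R = 4000/38000000 = 0.105263 ms.
Per-hop propagation t_prop = 12/300000000 = 4e-05 ms.
Pipeline fill: first packet needs 2·t_tx to clear all hops; remaining 119 packets each add one t_tx.
Total = (2+120-1)·t_tx + 2·t_prop = 121·0.105263 + 2·4e-05 = 12.7 ms.

12.7 ms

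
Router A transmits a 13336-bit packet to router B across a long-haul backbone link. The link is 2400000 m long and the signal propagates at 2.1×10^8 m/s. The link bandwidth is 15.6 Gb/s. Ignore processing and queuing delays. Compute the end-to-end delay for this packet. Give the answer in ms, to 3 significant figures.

Transmission delay = L/R = 13336 / 15600000000 = 0.000854872 ms.
Propagation delay = d/s = 2400000 m / 210000000 m/s = 11.4286 ms.
Total = 11.4 ms.

11.4 ms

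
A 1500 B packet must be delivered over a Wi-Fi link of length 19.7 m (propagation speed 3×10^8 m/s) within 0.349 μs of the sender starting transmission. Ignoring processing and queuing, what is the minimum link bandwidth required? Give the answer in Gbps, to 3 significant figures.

L = 12000 bits.
Propagation delay = 19.7 / 300000000 = 0.0656667 μs.
Transmission budget = 0.349 − 0.0656667 = 0.283333 μs.
R ≥ L / t_tx = 12000 bits / 2.83333e-07 s = 42.4 Gbps.

42.4 Gbps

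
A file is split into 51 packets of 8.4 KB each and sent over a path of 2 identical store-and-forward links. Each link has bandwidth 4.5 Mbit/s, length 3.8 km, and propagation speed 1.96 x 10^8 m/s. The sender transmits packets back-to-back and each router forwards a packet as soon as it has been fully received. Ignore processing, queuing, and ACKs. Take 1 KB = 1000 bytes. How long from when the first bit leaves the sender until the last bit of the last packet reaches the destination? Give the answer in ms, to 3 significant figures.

Per-hop transmission t_tx = L/R = 67200/4500000 = 14.9333 ms.
Per-hop propagation t_prop = 3800/196000000 = 0.0193878 ms.
Pipeline fill: first packet needs 2·t_tx to clear all hops; remaining 50 packets each add one t_tx.
Total = (2+51-1)·t_tx + 2·t_prop = 52·14.9333 + 2·0.0193878 = 777 ms.

777 ms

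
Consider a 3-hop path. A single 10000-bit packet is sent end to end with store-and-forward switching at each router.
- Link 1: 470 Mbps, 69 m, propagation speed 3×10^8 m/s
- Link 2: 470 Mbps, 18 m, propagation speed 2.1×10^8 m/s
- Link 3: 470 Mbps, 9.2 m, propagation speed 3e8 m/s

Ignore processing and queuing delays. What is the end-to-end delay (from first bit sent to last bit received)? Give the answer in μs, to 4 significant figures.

64.18 μs

Transmission delay per hop = L/R = 10000/470000000 = 21.2766 μs; 3 hops → 63.8298 μs.
Propagation delays (d/s per hop): 0.23, 0.0857143, 0.0306667 μs; sum = 0.346381 μs.
End-to-end = 64.18 μs.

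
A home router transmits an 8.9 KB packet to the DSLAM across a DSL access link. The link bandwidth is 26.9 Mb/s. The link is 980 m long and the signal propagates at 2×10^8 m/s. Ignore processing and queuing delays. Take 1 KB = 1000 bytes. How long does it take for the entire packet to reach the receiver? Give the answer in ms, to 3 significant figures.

L = 71200 bits.
Transmission delay = L/R = 71200 / 26900000 = 2.64684 ms.
Propagation delay = d/s = 980 m / 200000000 m/s = 0.0049 ms.
Total = 2.65 ms.

2.65 ms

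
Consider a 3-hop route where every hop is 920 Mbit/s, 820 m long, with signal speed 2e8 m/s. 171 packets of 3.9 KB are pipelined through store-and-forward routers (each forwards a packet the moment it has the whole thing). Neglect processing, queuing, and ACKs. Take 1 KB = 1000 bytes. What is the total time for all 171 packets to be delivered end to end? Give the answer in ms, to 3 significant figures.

5.88 ms

Per-hop transmission t_tx = L/R = 31200/920000000 = 0.033913 ms.
Per-hop propagation t_prop = 820/200000000 = 0.0041 ms.
Pipeline fill: first packet needs 3·t_tx to clear all hops; remaining 170 packets each add one t_tx.
Total = (3+171-1)·t_tx + 3·t_prop = 173·0.033913 + 3·0.0041 = 5.88 ms.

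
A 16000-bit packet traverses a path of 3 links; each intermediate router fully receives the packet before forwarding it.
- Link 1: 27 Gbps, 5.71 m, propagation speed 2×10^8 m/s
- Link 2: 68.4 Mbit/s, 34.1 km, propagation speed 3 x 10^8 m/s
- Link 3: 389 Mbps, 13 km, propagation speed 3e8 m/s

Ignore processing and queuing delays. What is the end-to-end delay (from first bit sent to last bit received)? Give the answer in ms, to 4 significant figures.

Transmission delays (L/R per hop): 0.000592593, 0.233918, 0.0411311 ms; sum = 0.275642 ms.
Propagation delays (d/s per hop): 2.855e-05, 0.113667, 0.0433333 ms; sum = 0.157029 ms.
End-to-end = 0.4327 ms.

0.4327 ms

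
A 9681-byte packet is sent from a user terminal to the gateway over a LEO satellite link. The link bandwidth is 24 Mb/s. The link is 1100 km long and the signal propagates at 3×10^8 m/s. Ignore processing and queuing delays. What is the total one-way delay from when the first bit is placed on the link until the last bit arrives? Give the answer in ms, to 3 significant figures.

L = 9681 × 8 = 77448 bits.
Transmission delay = L/R = 77448 / 24000000 = 3.227 ms.
Propagation delay = d/s = 1100000 m / 300000000 m/s = 3.66667 ms.
Total = 6.89 ms.

6.89 ms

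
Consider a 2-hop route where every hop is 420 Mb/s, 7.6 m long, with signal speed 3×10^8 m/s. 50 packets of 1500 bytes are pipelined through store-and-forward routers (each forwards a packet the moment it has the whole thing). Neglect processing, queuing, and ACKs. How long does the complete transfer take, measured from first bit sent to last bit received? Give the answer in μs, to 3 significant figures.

1460 μs

Per-hop transmission t_tx = L/R = 12000/420000000 = 28.5714 μs.
Per-hop propagation t_prop = 7.6/300000000 = 0.0253333 μs.
Pipeline fill: first packet needs 2·t_tx to clear all hops; remaining 49 packets each add one t_tx.
Total = (2+50-1)·t_tx + 2·t_prop = 51·28.5714 + 2·0.0253333 = 1460 μs.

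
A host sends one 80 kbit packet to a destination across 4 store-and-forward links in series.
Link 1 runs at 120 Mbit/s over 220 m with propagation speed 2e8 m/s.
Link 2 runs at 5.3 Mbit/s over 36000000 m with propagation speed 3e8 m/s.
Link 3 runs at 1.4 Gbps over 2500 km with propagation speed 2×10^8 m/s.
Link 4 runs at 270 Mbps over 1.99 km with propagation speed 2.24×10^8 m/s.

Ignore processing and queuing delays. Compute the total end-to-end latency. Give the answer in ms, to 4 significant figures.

L = 80000 bits.
Transmission delays (L/R per hop): 0.666667, 15.0943, 0.0571429, 0.296296 ms; sum = 16.1144 ms.
Propagation delays (d/s per hop): 0.0011, 120, 12.5, 0.00888393 ms; sum = 132.51 ms.
End-to-end = 148.6 ms.

148.6 ms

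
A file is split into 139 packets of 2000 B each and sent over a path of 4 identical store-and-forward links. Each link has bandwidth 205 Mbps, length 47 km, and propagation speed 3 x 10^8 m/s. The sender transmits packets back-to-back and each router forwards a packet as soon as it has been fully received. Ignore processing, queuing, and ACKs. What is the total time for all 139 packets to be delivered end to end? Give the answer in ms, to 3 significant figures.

11.7 ms

Per-hop transmission t_tx = L/R = 16000/205000000 = 0.0780488 ms.
Per-hop propagation t_prop = 47000/300000000 = 0.156667 ms.
Pipeline fill: first packet needs 4·t_tx to clear all hops; remaining 138 packets each add one t_tx.
Total = (4+139-1)·t_tx + 4·t_prop = 142·0.0780488 + 4·0.156667 = 11.7 ms.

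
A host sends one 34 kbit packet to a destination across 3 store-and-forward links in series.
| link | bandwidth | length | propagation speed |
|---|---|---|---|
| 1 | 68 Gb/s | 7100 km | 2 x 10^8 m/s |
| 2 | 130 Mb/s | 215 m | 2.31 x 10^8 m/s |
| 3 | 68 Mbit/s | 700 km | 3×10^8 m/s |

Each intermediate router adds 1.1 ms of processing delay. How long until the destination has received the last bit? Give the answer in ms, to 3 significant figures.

L = 34000 bits.
Transmission delays (L/R per hop): 0.0005, 0.261538, 0.5 ms; sum = 0.762038 ms.
Propagation delays (d/s per hop): 35.5, 0.000930736, 2.33333 ms; sum = 37.8343 ms.
Processing at 2 router(s): 2 × 1.1 ms = 2.2 ms.
End-to-end = 40.8 ms.

40.8 ms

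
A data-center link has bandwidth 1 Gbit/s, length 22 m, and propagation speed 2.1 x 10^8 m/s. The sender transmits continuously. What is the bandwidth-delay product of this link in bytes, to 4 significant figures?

Propagation delay = 22 / 210000000 = 1.04762e-07 s.
BDP = R × t_prop = 1000000000 × 1.04762e-07 = 104.762 bits.
In bytes: 104.762/8 = 13.10 bytes.

13.10 bytes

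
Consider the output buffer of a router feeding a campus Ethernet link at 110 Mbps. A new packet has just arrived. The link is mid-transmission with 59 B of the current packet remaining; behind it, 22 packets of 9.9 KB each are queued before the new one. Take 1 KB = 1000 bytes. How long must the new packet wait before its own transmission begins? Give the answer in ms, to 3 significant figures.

15.8 ms

Each queued packet: L/R = 79200/110000000 = 0.72 ms.
22 queued → 15.84 ms.
Plus remaining 472 bits of current packet: 0.00429091 ms.
Queuing delay = 15.8 ms.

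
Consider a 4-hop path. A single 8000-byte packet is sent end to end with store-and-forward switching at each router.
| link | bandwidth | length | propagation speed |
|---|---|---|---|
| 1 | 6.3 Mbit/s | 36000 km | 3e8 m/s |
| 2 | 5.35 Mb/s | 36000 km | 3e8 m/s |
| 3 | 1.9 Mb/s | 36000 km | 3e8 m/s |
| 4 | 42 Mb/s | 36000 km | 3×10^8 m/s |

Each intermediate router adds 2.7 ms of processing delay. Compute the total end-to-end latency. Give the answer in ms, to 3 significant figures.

L = 8000 × 8 = 64000 bits.
Transmission delays (L/R per hop): 10.1587, 11.9626, 33.6842, 1.52381 ms; sum = 57.3294 ms.
Propagation delays (d/s per hop): 120, 120, 120, 120 ms; sum = 480 ms.
Processing at 3 router(s): 3 × 2.7 ms = 8.1 ms.
End-to-end = 545 ms.

545 ms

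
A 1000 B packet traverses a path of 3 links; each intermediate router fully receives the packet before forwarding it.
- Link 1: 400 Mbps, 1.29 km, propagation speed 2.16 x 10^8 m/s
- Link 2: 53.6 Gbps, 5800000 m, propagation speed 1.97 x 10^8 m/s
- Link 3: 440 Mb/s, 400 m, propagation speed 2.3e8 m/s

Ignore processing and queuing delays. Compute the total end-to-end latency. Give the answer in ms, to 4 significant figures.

L = 1000 × 8 = 8000 bits.
Transmission delays (L/R per hop): 0.02, 0.000149254, 0.0181818 ms; sum = 0.0383311 ms.
Propagation delays (d/s per hop): 0.00597222, 29.4416, 0.00173913 ms; sum = 29.4493 ms.
End-to-end = 29.49 ms.

29.49 ms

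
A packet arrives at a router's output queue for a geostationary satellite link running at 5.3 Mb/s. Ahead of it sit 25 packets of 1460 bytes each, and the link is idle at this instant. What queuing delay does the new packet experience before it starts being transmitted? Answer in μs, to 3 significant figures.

Each queued packet: L/R = 11680/5300000 = 2203.77 μs.
25 queued → 55094.3 μs.
Queuing delay = 55100 μs.

55100 μs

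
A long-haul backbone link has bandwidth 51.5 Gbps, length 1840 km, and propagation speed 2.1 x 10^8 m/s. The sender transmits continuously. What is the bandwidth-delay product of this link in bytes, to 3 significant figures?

56400000 bytes

Propagation delay = 1840000 / 210000000 = 0.0087619 s.
BDP = R × t_prop = 51500000000 × 0.0087619 = 451238000 bits.
In bytes: 451238000/8 = 56400000 bytes.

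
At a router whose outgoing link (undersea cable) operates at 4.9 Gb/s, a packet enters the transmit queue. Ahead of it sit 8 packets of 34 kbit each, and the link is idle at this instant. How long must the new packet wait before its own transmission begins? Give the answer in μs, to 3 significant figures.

Each queued packet: L/R = 34000/4900000000 = 6.93878 μs.
8 queued → 55.5102 μs.
Queuing delay = 55.5 μs.

55.5 μs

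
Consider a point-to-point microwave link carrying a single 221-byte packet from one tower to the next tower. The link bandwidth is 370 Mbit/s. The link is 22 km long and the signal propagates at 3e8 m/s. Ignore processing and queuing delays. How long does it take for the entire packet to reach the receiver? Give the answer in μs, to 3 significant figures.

L = 221 × 8 = 1768 bits.
Transmission delay = L/R = 1768 / 370000000 = 4.77838 μs.
Propagation delay = d/s = 22000 m / 300000000 m/s = 73.3333 μs.
Total = 78.1 μs.

78.1 μs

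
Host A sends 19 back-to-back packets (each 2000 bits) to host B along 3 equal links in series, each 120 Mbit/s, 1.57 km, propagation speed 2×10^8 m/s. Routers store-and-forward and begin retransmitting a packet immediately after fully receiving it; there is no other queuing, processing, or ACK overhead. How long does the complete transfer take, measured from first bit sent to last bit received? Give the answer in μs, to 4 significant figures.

373.6 μs

Per-hop transmission t_tx = L/R = 2000/120000000 = 16.6667 μs.
Per-hop propagation t_prop = 1570/200000000 = 7.85 μs.
Pipeline fill: first packet needs 3·t_tx to clear all hops; remaining 18 packets each add one t_tx.
Total = (3+19-1)·t_tx + 3·t_prop = 21·16.6667 + 3·7.85 = 373.6 μs.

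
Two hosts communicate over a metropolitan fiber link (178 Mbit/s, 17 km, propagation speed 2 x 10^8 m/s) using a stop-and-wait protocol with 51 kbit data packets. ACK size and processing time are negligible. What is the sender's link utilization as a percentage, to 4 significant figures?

t_tx = L/R = 51000/178000000 = 0.000286517 s.
t_prop = 17000/200000000 = 8.5e-05 s; RTT = 0.00017 s.
Cycle = t_tx + RTT = 0.000456517 s.
Utilization = t_tx / cycle = 0.000286517/0.000456517 = 62.76 %.

62.76 %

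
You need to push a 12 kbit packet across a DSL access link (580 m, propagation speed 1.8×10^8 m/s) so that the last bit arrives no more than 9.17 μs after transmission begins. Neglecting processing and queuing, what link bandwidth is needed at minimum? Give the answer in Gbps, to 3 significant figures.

Propagation delay = 580 / 180000000 = 3.22222 μs.
Transmission budget = 9.17 − 3.22222 = 5.94778 μs.
R ≥ L / t_tx = 12000 bits / 5.94778e-06 s = 2.02 Gbps.

2.02 Gbps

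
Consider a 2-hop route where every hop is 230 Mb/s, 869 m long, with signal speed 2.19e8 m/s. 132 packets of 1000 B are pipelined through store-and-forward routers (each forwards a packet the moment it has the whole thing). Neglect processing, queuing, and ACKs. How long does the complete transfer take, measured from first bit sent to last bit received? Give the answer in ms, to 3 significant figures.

4.63 ms

Per-hop transmission t_tx = L/R = 8000/230000000 = 0.0347826 ms.
Per-hop propagation t_prop = 869/219000000 = 0.00396804 ms.
Pipeline fill: first packet needs 2·t_tx to clear all hops; remaining 131 packets each add one t_tx.
Total = (2+132-1)·t_tx + 2·t_prop = 133·0.0347826 + 2·0.00396804 = 4.63 ms.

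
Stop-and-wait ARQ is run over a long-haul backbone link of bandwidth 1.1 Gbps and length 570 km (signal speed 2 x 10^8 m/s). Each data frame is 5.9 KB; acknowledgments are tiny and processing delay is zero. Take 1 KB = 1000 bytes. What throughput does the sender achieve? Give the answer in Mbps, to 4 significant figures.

t_tx = L/R = 47200/1100000000 = 4.29091e-05 s.
t_prop = 570000/200000000 = 0.00285 s; RTT = 0.0057 s.
Cycle = t_tx + RTT = 0.00574291 s.
Throughput = L / cycle = 47200 / 0.00574291 = 8.219 Mbps.

8.219 Mbps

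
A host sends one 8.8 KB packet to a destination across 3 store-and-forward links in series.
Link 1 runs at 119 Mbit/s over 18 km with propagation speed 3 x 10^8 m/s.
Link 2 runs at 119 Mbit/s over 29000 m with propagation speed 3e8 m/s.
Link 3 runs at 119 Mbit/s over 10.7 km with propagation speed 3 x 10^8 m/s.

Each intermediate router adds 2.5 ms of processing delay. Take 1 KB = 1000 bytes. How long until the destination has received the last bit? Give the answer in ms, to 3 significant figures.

L = 70400 bits.
Transmission delay per hop = L/R = 70400/119000000 = 0.591597 ms; 3 hops → 1.77479 ms.
Propagation delays (d/s per hop): 0.06, 0.0966667, 0.0356667 ms; sum = 0.192333 ms.
Processing at 2 router(s): 2 × 2.5 ms = 5 ms.
End-to-end = 6.97 ms.

6.97 ms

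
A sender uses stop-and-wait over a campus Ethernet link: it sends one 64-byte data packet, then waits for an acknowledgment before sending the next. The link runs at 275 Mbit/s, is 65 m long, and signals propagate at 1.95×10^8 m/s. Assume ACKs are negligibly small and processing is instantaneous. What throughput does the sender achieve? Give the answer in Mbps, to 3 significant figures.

202 Mbps

t_tx = L/R = 512/275000000 = 1.86182e-06 s.
t_prop = 65/195000000 = 3.33333e-07 s; RTT = 6.66667e-07 s.
Cycle = t_tx + RTT = 2.52848e-06 s.
Throughput = L / cycle = 512 / 2.52848e-06 = 202 Mbps.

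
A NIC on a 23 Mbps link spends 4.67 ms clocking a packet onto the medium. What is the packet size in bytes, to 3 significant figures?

13400 bytes

L = R × t_tx = 23000000 b/s × 0.00467 s = 107410 bits.
In bytes: 107410 / 8 = 13400 bytes.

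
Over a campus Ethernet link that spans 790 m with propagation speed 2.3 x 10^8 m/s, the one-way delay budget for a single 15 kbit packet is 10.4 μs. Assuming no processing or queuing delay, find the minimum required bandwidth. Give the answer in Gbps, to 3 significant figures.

Propagation delay = 790 / 2.3e+08 = 3.43478 μs.
Transmission budget = 10.4 − 3.43478 = 6.96522 μs.
R ≥ L / t_tx = 15000 bits / 6.96522e-06 s = 2.15 Gbps.

2.15 Gbps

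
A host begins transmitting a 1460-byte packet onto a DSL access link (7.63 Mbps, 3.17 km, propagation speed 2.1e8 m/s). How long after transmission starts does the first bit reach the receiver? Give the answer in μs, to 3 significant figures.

15.1 μs

First bit experiences only propagation delay: d/s = 3170/210000000 = 15.1 μs.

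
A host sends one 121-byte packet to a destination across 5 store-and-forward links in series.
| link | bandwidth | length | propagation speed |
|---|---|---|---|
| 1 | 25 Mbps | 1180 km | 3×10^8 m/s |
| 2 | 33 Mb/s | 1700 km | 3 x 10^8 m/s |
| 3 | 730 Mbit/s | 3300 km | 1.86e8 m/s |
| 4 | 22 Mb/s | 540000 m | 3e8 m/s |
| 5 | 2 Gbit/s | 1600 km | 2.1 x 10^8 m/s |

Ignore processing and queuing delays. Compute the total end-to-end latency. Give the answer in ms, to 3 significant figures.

36.9 ms

L = 121 × 8 = 968 bits.
Transmission delays (L/R per hop): 0.03872, 0.0293333, 0.00132603, 0.044, 0.000484 ms; sum = 0.113863 ms.
Propagation delays (d/s per hop): 3.93333, 5.66667, 17.7419, 1.8, 7.61905 ms; sum = 36.761 ms.
End-to-end = 36.9 ms.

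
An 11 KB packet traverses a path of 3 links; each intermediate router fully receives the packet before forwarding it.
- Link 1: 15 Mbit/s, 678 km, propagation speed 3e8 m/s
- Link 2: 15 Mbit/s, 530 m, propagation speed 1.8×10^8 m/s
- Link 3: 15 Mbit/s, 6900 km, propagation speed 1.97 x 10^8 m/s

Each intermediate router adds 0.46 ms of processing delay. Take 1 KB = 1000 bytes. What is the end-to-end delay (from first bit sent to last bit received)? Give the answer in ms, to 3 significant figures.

L = 88000 bits.
Transmission delay per hop = L/R = 88000/15000000 = 5.86667 ms; 3 hops → 17.6 ms.
Propagation delays (d/s per hop): 2.26, 0.00294444, 35.0254 ms; sum = 37.2883 ms.
Processing at 2 router(s): 2 × 0.46 ms = 0.92 ms.
End-to-end = 55.8 ms.

55.8 ms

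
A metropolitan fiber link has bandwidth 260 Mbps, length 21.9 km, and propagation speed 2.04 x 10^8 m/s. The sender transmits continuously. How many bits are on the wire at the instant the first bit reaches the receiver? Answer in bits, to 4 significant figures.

27910 bits

Propagation delay = 21900 / 204000000 = 0.000107353 s.
BDP = R × t_prop = 260000000 × 0.000107353 = 27911.8 bits.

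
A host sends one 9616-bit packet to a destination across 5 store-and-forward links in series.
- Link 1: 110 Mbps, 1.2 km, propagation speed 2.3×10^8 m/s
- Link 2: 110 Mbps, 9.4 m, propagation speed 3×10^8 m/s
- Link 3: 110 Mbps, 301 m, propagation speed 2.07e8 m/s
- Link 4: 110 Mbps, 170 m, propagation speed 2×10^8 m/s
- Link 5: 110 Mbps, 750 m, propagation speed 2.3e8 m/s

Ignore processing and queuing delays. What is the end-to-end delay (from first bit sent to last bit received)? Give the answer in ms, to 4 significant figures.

Transmission delay per hop = L/R = 9616/110000000 = 0.0874182 ms; 5 hops → 0.437091 ms.
Propagation delays (d/s per hop): 0.00521739, 3.13333e-05, 0.00145411, 0.00085, 0.00326087 ms; sum = 0.0108137 ms.
End-to-end = 0.4479 ms.

0.4479 ms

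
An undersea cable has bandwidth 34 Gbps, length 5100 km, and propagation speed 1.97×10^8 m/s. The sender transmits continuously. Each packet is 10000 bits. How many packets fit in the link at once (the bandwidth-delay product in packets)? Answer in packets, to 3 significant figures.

Propagation delay = 5100000 / 197000000 = 0.0258883 s.
BDP = R × t_prop = 34000000000 × 0.0258883 = 880203000 bits.
In packets of 10000 bits: 88000 packets.

88000 packets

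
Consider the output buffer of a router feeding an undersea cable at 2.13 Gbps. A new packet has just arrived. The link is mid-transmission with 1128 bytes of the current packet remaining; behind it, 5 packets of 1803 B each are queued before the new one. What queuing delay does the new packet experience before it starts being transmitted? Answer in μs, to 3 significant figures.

38.1 μs

Each queued packet: L/R = 14424/2130000000 = 6.77183 μs.
5 queued → 33.8592 μs.
Plus remaining 9024 bits of current packet: 4.23662 μs.
Queuing delay = 38.1 μs.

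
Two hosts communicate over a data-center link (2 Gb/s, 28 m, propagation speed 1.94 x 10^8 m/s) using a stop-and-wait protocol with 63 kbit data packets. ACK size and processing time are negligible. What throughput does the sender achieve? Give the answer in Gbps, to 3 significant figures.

1.98 Gbps

t_tx = L/R = 63000/2000000000 = 3.15e-05 s.
t_prop = 28/194000000 = 1.4433e-07 s; RTT = 2.8866e-07 s.
Cycle = t_tx + RTT = 3.17887e-05 s.
Throughput = L / cycle = 63000 / 3.17887e-05 = 1.98 Gbps.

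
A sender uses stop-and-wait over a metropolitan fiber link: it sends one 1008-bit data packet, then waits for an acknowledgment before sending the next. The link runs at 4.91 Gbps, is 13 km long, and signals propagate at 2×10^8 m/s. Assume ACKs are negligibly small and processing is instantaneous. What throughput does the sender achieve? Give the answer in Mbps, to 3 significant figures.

t_tx = L/R = 1008/4910000000 = 2.05295e-07 s.
t_prop = 13000/200000000 = 6.5e-05 s; RTT = 0.00013 s.
Cycle = t_tx + RTT = 0.000130205 s.
Throughput = L / cycle = 1008 / 0.000130205 = 7.74 Mbps.

7.74 Mbps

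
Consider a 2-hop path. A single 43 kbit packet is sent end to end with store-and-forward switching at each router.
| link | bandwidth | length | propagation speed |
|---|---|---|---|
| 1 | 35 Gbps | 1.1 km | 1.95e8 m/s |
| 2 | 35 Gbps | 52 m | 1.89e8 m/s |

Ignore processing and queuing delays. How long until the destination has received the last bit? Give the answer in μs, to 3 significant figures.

L = 43000 bits.
Transmission delay per hop = L/R = 43000/35000000000 = 1.22857 μs; 2 hops → 2.45714 μs.
Propagation delays (d/s per hop): 5.64103, 0.275132 μs; sum = 5.91616 μs.
End-to-end = 8.37 μs.

8.37 μs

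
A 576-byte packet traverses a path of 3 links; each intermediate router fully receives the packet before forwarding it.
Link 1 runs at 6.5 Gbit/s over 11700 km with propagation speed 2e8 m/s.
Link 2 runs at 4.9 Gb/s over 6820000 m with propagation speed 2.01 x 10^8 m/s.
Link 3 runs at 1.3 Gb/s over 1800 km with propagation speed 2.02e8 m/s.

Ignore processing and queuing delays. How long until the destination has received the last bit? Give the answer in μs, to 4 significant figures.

L = 576 × 8 = 4608 bits.
Transmission delays (L/R per hop): 0.708923, 0.940408, 3.54462 μs; sum = 5.19395 μs.
Propagation delays (d/s per hop): 58500, 33930.3, 8910.89 μs; sum = 101341 μs.
End-to-end = 101300 μs.

101300 μs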